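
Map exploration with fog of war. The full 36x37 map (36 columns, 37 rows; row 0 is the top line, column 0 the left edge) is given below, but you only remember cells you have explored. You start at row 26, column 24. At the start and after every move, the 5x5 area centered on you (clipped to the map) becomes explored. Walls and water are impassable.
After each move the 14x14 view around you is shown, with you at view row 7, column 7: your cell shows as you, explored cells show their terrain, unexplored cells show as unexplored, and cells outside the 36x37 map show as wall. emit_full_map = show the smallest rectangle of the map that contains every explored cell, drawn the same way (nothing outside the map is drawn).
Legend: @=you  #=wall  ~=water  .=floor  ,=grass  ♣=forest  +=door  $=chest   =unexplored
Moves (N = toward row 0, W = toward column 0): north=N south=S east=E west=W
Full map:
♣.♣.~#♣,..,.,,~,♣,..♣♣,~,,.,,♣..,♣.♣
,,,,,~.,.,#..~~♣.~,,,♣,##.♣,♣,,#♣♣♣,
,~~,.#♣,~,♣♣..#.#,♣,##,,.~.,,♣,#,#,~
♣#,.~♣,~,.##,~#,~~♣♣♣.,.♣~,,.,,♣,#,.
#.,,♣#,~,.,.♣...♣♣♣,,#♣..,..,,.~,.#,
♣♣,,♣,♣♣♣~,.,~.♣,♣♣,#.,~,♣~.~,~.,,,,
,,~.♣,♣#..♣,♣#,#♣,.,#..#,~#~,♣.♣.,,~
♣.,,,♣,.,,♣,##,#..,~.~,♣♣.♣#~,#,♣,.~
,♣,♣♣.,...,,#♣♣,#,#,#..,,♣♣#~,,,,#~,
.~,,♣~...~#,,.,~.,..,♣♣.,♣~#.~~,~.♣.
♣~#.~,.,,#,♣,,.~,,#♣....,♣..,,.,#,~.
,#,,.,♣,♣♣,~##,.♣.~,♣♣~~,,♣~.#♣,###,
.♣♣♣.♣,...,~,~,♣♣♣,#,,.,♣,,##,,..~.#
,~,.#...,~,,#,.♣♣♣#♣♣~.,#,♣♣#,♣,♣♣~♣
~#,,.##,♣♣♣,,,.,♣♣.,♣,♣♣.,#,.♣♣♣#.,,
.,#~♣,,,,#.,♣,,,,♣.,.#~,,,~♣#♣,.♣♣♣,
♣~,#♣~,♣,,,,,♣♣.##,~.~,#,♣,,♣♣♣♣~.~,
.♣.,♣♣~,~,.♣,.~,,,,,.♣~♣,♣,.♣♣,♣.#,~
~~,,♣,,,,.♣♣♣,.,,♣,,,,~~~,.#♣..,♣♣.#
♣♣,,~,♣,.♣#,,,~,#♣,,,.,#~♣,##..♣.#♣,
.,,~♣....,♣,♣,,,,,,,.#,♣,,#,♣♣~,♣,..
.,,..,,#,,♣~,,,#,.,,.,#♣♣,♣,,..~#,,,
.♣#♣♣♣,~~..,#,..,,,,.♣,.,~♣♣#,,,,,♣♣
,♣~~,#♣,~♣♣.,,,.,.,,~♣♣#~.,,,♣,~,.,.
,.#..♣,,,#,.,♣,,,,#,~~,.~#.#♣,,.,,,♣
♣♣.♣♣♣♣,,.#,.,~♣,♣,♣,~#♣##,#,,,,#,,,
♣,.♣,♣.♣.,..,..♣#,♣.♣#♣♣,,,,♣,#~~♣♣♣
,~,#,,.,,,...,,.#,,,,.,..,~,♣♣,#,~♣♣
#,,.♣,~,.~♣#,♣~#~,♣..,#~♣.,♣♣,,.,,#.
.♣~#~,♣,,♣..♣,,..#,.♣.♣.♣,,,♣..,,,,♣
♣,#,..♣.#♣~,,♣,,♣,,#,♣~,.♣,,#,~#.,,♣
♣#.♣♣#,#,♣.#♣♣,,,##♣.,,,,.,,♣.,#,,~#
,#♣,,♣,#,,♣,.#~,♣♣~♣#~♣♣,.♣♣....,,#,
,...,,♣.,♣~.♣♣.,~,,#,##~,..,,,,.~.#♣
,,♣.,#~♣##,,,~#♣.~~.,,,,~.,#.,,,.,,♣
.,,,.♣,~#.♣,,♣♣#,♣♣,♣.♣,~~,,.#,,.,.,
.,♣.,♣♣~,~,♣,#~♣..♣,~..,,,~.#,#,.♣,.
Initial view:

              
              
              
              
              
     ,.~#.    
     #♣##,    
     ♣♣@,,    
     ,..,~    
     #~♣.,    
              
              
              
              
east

              
              
              
              
              
    ,.~#.#    
    #♣##,#    
    ♣♣,@,,    
    ,..,~,    
    #~♣.,♣    
              
              
              
              

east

              
              
              
              
              
   ,.~#.#♣    
   #♣##,#,    
   ♣♣,,@,♣    
   ,..,~,♣    
   #~♣.,♣♣    
              
              
              
              

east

              
              
              
              
              
  ,.~#.#♣,    
  #♣##,#,,    
  ♣♣,,,@♣,    
  ,..,~,♣♣    
  #~♣.,♣♣,    
              
              
              
              

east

              
              
              
              
              
 ,.~#.#♣,,    
 #♣##,#,,,    
 ♣♣,,,,@,#    
 ,..,~,♣♣,    
 #~♣.,♣♣,,    
              
              
              
              

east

              
              
              
              
              
,.~#.#♣,,.    
#♣##,#,,,,    
♣♣,,,,♣@#~    
,..,~,♣♣,#    
#~♣.,♣♣,,.    
              
              
              
              

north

              
              
              
              
              
     ,,♣,~    
,.~#.#♣,,.    
#♣##,#,@,,    
♣♣,,,,♣,#~    
,..,~,♣♣,#    
#~♣.,♣♣,,.    
              
              
              

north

              
              
              
              
              
     ♣#,,,    
     ,,♣,~    
,.~#.#♣@,.    
#♣##,#,,,,    
♣♣,,,,♣,#~    
,..,~,♣♣,#    
#~♣.,♣♣,,.    
              
              

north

              
              
              
              
              
     ,,..~    
     ♣#,,,    
     ,,@,~    
,.~#.#♣,,.    
#♣##,#,,,,    
♣♣,,,,♣,#~    
,..,~,♣♣,#    
#~♣.,♣♣,,.    
              

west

              
              
              
              
              
     ♣,,..~   
     ♣♣#,,,   
     ,,@♣,~   
 ,.~#.#♣,,.   
 #♣##,#,,,,   
 ♣♣,,,,♣,#~   
 ,..,~,♣♣,#   
 #~♣.,♣♣,,.   
              

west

              
              
              
              
              
     ,♣,,..~  
     ~♣♣#,,,  
     .,@,♣,~  
  ,.~#.#♣,,.  
  #♣##,#,,,,  
  ♣♣,,,,♣,#~  
  ,..,~,♣♣,#  
  #~♣.,♣♣,,.  
              

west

              
              
              
              
              
     ♣,♣,,..~ 
     ,~♣♣#,,, 
     ~.@,,♣,~ 
   ,.~#.#♣,,. 
   #♣##,#,,,, 
   ♣♣,,,,♣,#~ 
   ,..,~,♣♣,# 
   #~♣.,♣♣,,. 
              

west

              
              
              
              
              
     ♣♣,♣,,..~
     .,~♣♣#,,,
     #~@,,,♣,~
    ,.~#.#♣,,.
    #♣##,#,,,,
    ♣♣,,,,♣,#~
    ,..,~,♣♣,#
    #~♣.,♣♣,,.
              

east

              
              
              
              
              
    ♣♣,♣,,..~ 
    .,~♣♣#,,, 
    #~.@,,♣,~ 
   ,.~#.#♣,,. 
   #♣##,#,,,, 
   ♣♣,,,,♣,#~ 
   ,..,~,♣♣,# 
   #~♣.,♣♣,,. 
              

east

              
              
              
              
              
   ♣♣,♣,,..~  
   .,~♣♣#,,,  
   #~.,@,♣,~  
  ,.~#.#♣,,.  
  #♣##,#,,,,  
  ♣♣,,,,♣,#~  
  ,..,~,♣♣,#  
  #~♣.,♣♣,,.  
              

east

              
              
              
              
              
  ♣♣,♣,,..~   
  .,~♣♣#,,,   
  #~.,,@♣,~   
 ,.~#.#♣,,.   
 #♣##,#,,,,   
 ♣♣,,,,♣,#~   
 ,..,~,♣♣,#   
 #~♣.,♣♣,,.   
              

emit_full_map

 ♣♣,♣,,..~
 .,~♣♣#,,,
 #~.,,@♣,~
,.~#.#♣,,.
#♣##,#,,,,
♣♣,,,,♣,#~
,..,~,♣♣,#
#~♣.,♣♣,,.

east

              
              
              
              
              
 ♣♣,♣,,..~    
 .,~♣♣#,,,    
 #~.,,,@,~    
,.~#.#♣,,.    
#♣##,#,,,,    
♣♣,,,,♣,#~    
,..,~,♣♣,#    
#~♣.,♣♣,,.    
              

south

              
              
              
              
 ♣♣,♣,,..~    
 .,~♣♣#,,,    
 #~.,,,♣,~    
,.~#.#♣@,.    
#♣##,#,,,,    
♣♣,,,,♣,#~    
,..,~,♣♣,#    
#~♣.,♣♣,,.    
              
              

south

              
              
              
 ♣♣,♣,,..~    
 .,~♣♣#,,,    
 #~.,,,♣,~    
,.~#.#♣,,.    
#♣##,#,@,,    
♣♣,,,,♣,#~    
,..,~,♣♣,#    
#~♣.,♣♣,,.    
              
              
              

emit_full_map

 ♣♣,♣,,..~
 .,~♣♣#,,,
 #~.,,,♣,~
,.~#.#♣,,.
#♣##,#,@,,
♣♣,,,,♣,#~
,..,~,♣♣,#
#~♣.,♣♣,,.


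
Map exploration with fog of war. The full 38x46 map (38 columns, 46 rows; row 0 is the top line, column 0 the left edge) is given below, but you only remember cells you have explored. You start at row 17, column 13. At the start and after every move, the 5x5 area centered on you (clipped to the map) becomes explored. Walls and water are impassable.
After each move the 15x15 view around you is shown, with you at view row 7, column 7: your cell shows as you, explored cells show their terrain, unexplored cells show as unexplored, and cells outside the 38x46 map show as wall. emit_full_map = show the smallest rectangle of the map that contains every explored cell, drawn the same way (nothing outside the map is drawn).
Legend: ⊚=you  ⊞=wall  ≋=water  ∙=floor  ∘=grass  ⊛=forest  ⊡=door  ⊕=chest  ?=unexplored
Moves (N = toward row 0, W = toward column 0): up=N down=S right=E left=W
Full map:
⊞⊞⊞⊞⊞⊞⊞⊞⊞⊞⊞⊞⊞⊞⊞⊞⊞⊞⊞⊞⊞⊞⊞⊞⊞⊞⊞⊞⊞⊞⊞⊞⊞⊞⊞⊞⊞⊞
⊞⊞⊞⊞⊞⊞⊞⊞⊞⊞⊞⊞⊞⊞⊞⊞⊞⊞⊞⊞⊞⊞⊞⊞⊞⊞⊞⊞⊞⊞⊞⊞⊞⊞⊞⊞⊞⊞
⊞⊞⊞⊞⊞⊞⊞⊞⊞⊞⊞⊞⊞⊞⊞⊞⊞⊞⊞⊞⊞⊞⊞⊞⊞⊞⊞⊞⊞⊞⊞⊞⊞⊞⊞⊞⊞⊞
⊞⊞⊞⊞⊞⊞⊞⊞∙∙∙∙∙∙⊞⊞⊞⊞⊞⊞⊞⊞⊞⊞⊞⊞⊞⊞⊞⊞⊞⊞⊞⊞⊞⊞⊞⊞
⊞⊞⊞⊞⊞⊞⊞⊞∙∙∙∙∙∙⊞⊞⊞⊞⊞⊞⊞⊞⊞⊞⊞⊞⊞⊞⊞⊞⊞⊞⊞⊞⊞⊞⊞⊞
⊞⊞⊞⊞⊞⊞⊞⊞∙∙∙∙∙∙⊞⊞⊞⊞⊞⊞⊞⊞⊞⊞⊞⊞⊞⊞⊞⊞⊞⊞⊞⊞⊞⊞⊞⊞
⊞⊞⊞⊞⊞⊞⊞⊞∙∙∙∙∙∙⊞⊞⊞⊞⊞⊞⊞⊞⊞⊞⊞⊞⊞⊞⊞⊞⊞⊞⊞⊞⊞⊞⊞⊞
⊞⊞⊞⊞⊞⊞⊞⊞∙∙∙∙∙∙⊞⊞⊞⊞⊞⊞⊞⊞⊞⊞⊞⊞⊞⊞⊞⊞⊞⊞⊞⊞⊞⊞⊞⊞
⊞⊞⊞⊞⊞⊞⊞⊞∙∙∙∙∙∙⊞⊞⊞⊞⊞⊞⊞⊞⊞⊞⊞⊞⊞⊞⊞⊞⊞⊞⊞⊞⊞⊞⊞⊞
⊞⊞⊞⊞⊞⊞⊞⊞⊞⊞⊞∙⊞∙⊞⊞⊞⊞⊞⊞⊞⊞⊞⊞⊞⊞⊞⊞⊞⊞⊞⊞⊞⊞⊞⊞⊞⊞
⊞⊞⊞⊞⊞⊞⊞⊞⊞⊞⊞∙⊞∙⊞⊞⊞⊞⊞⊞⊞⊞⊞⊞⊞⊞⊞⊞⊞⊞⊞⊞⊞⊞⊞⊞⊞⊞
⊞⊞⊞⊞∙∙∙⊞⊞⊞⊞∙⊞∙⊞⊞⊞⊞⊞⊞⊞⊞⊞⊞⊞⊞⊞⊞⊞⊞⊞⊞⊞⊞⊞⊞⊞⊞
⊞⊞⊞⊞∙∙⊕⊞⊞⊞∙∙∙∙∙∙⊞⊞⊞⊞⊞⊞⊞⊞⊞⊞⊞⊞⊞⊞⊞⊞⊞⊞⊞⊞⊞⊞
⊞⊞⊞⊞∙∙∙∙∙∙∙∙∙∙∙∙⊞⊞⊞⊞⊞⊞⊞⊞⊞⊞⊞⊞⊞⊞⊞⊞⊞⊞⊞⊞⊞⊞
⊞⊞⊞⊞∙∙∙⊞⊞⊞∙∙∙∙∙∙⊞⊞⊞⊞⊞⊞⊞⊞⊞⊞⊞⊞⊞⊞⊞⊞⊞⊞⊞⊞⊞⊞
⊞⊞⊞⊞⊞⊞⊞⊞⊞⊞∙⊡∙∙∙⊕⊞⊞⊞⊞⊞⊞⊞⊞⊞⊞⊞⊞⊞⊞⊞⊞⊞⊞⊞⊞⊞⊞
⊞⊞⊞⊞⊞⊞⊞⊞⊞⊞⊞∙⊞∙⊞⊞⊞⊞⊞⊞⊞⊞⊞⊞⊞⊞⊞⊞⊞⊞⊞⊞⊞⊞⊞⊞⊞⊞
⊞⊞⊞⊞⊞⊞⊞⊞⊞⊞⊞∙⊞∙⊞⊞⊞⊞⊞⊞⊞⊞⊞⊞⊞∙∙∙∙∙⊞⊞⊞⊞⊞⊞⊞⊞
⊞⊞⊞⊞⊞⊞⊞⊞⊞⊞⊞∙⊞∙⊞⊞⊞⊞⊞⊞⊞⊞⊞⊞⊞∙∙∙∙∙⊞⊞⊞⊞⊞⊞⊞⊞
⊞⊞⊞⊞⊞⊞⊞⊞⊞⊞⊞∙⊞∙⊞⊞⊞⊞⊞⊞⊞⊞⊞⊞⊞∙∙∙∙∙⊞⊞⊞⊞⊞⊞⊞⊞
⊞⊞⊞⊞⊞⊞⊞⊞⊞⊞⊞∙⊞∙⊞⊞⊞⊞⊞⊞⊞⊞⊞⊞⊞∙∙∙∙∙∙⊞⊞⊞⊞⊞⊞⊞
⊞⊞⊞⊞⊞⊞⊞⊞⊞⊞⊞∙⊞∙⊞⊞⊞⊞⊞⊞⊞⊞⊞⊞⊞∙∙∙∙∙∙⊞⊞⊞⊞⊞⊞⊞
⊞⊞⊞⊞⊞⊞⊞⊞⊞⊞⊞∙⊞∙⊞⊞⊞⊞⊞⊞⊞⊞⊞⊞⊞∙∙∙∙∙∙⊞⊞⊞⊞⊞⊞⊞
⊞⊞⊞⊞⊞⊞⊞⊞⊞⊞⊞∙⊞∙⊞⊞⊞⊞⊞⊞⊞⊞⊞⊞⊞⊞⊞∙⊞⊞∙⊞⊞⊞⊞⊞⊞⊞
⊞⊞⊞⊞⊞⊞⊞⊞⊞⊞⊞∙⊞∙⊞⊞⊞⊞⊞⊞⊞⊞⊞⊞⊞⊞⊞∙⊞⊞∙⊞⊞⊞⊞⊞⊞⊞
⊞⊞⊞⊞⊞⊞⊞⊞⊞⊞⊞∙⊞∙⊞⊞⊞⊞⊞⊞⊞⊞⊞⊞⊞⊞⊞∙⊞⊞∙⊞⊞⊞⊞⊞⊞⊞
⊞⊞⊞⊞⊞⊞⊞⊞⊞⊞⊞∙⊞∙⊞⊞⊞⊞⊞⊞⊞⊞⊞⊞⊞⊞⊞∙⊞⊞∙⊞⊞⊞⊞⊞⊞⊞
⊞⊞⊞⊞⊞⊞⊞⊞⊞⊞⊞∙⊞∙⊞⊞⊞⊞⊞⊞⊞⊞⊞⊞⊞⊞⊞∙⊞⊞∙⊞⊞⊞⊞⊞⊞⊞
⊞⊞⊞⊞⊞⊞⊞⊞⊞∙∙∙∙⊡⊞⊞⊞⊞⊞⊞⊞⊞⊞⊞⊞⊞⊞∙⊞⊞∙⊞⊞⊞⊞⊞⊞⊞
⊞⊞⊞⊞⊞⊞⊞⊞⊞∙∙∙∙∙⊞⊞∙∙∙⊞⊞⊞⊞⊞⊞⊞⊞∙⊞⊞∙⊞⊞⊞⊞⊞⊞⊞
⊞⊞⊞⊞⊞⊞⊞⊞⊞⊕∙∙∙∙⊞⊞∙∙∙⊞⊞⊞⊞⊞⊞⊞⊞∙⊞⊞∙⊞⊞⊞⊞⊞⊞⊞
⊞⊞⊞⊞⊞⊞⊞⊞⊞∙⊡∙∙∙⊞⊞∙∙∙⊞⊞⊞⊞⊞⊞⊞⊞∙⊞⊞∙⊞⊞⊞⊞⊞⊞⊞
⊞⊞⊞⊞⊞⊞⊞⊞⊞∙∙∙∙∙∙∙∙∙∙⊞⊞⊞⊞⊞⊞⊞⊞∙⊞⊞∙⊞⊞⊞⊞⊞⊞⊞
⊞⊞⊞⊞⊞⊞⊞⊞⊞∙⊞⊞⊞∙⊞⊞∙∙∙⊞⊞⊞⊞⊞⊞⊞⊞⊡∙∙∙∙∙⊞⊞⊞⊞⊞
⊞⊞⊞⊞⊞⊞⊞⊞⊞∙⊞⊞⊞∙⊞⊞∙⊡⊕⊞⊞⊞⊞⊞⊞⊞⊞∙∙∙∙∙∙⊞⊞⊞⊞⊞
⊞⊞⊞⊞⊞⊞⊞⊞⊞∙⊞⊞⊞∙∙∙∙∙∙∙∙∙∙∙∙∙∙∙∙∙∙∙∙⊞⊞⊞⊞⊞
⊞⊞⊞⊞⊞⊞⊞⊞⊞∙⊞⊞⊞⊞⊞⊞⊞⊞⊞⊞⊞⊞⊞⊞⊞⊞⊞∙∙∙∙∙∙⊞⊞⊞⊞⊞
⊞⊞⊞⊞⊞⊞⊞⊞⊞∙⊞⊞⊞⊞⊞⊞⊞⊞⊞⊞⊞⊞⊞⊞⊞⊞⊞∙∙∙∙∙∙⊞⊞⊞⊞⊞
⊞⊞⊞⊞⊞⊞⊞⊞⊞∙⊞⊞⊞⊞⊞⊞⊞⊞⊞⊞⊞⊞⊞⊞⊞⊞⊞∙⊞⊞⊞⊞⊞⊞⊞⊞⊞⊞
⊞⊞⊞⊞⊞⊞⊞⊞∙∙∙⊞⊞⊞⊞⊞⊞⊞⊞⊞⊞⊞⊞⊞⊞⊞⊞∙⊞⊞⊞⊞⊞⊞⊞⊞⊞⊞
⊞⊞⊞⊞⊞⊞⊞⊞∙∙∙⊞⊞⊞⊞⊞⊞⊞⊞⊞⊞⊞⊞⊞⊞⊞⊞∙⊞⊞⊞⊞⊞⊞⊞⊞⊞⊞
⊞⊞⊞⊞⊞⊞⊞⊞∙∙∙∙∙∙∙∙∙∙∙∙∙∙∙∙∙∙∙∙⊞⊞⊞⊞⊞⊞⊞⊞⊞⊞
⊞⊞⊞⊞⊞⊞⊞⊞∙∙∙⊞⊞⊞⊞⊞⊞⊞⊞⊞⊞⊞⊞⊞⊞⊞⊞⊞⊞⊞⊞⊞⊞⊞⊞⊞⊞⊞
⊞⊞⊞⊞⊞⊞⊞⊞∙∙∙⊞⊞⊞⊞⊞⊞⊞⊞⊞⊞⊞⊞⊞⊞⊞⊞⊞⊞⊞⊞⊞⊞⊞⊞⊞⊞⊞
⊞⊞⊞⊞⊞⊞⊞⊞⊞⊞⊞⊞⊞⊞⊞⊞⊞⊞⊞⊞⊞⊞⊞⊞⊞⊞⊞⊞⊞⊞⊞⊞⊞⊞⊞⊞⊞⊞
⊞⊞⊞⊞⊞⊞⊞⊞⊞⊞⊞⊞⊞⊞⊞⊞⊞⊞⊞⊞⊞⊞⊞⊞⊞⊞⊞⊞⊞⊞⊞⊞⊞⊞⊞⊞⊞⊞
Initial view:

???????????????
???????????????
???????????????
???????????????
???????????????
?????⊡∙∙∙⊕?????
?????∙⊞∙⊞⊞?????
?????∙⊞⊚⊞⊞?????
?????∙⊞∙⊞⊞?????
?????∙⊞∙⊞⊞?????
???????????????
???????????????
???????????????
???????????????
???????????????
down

???????????????
???????????????
???????????????
???????????????
?????⊡∙∙∙⊕?????
?????∙⊞∙⊞⊞?????
?????∙⊞∙⊞⊞?????
?????∙⊞⊚⊞⊞?????
?????∙⊞∙⊞⊞?????
?????∙⊞∙⊞⊞?????
???????????????
???????????????
???????????????
???????????????
???????????????

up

???????????????
???????????????
???????????????
???????????????
???????????????
?????⊡∙∙∙⊕?????
?????∙⊞∙⊞⊞?????
?????∙⊞⊚⊞⊞?????
?????∙⊞∙⊞⊞?????
?????∙⊞∙⊞⊞?????
?????∙⊞∙⊞⊞?????
???????????????
???????????????
???????????????
???????????????

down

???????????????
???????????????
???????????????
???????????????
?????⊡∙∙∙⊕?????
?????∙⊞∙⊞⊞?????
?????∙⊞∙⊞⊞?????
?????∙⊞⊚⊞⊞?????
?????∙⊞∙⊞⊞?????
?????∙⊞∙⊞⊞?????
???????????????
???????????????
???????????????
???????????????
???????????????

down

???????????????
???????????????
???????????????
?????⊡∙∙∙⊕?????
?????∙⊞∙⊞⊞?????
?????∙⊞∙⊞⊞?????
?????∙⊞∙⊞⊞?????
?????∙⊞⊚⊞⊞?????
?????∙⊞∙⊞⊞?????
?????∙⊞∙⊞⊞?????
???????????????
???????????????
???????????????
???????????????
???????????????

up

???????????????
???????????????
???????????????
???????????????
?????⊡∙∙∙⊕?????
?????∙⊞∙⊞⊞?????
?????∙⊞∙⊞⊞?????
?????∙⊞⊚⊞⊞?????
?????∙⊞∙⊞⊞?????
?????∙⊞∙⊞⊞?????
?????∙⊞∙⊞⊞?????
???????????????
???????????????
???????????????
???????????????

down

???????????????
???????????????
???????????????
?????⊡∙∙∙⊕?????
?????∙⊞∙⊞⊞?????
?????∙⊞∙⊞⊞?????
?????∙⊞∙⊞⊞?????
?????∙⊞⊚⊞⊞?????
?????∙⊞∙⊞⊞?????
?????∙⊞∙⊞⊞?????
???????????????
???????????????
???????????????
???????????????
???????????????

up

???????????????
???????????????
???????????????
???????????????
?????⊡∙∙∙⊕?????
?????∙⊞∙⊞⊞?????
?????∙⊞∙⊞⊞?????
?????∙⊞⊚⊞⊞?????
?????∙⊞∙⊞⊞?????
?????∙⊞∙⊞⊞?????
?????∙⊞∙⊞⊞?????
???????????????
???????????????
???????????????
???????????????

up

???????????????
???????????????
???????????????
???????????????
???????????????
?????⊡∙∙∙⊕?????
?????∙⊞∙⊞⊞?????
?????∙⊞⊚⊞⊞?????
?????∙⊞∙⊞⊞?????
?????∙⊞∙⊞⊞?????
?????∙⊞∙⊞⊞?????
?????∙⊞∙⊞⊞?????
???????????????
???????????????
???????????????


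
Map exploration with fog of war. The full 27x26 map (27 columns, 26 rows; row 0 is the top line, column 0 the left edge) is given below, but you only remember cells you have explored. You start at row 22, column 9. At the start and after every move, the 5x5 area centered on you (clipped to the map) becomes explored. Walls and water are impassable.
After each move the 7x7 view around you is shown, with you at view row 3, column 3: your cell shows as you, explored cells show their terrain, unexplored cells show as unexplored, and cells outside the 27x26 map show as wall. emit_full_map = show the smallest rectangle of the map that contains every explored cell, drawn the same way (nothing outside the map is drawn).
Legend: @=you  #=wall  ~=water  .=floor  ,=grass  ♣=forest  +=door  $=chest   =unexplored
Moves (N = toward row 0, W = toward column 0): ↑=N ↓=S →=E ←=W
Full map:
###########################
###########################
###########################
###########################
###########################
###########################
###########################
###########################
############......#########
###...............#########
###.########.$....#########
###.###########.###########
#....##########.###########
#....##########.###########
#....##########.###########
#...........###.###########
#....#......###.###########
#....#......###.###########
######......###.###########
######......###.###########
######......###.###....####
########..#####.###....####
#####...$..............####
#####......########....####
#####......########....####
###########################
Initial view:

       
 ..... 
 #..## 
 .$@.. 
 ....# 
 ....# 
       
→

       
.....# 
#..### 
.$.@.. 
....## 
....## 
       

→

       
....## 
..#### 
$..@.. 
...### 
...### 
       

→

       
...### 
.##### 
...@.. 
..#### 
..#### 
       

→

       
..###. 
#####. 
...@.. 
.##### 
.##### 
       

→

       
.###.# 
####.# 
...@.. 
###### 
###### 
       

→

       
###.## 
###.## 
...@.. 
###### 
###### 
       

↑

       
 ##.## 
###.## 
###@## 
...... 
###### 
###### 

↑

       
 ##.## 
 ##.## 
###@## 
###.## 
...... 
###### 

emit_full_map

      ##.##
      ##.##
.....###@##
#..#####.##
.$.........
....#######
....#######

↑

       
 ##.## 
 ##.## 
 ##@## 
###.## 
###.## 
...... 

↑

       
 ##.## 
 ##.## 
 ##@## 
 ##.## 
###.## 
###.## 

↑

       
 ##.## 
 ##.## 
 ##@## 
 ##.## 
 ##.## 
###.## 

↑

       
 ##.## 
 ##.## 
 ##@## 
 ##.## 
 ##.## 
 ##.## 

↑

       
 ##.## 
 ##.## 
 ##@## 
 ##.## 
 ##.## 
 ##.## 


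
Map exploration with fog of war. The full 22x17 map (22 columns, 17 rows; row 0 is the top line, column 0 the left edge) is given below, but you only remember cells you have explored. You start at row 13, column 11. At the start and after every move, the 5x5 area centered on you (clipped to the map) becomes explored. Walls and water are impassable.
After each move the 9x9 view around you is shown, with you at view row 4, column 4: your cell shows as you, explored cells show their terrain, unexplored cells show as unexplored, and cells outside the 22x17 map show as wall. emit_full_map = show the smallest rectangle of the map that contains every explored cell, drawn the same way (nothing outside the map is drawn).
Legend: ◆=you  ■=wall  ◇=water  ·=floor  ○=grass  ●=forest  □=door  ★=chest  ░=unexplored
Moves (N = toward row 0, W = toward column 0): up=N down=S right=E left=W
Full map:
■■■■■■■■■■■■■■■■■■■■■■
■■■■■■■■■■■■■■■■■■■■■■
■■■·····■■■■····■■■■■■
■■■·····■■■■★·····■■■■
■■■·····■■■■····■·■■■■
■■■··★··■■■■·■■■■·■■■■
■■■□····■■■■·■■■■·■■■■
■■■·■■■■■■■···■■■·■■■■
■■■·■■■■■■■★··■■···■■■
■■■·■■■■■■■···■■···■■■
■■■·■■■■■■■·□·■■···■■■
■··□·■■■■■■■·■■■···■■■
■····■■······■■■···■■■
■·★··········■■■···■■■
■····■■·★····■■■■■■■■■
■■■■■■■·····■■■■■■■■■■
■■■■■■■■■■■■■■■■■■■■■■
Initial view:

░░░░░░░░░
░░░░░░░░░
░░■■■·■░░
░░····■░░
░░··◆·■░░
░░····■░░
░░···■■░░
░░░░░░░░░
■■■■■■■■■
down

░░░░░░░░░
░░■■■·■░░
░░····■░░
░░····■░░
░░··◆·■░░
░░···■■░░
░░■■■■■░░
■■■■■■■■■
■■■■■■■■■

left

░░░░░░░░░
░░░■■■·■░
░░·····■░
░░·····■░
░░★·◆··■░
░░····■■░
░░■■■■■■░
■■■■■■■■■
■■■■■■■■■

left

░░░░░░░░░
░░░░■■■·■
░░······■
░░······■
░░·★◆···■
░░·····■■
░░■■■■■■■
■■■■■■■■■
■■■■■■■■■

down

░░░░■■■·■
░░······■
░░······■
░░·★····■
░░··◆··■■
░░■■■■■■■
■■■■■■■■■
■■■■■■■■■
■■■■■■■■■

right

░░░■■■·■░
░······■░
░······■░
░·★····■░
░···◆·■■░
░■■■■■■■░
■■■■■■■■■
■■■■■■■■■
■■■■■■■■■

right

░░■■■·■░░
······■░░
······■░░
·★····■░░
····◆■■░░
■■■■■■■░░
■■■■■■■■■
■■■■■■■■■
■■■■■■■■■

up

░░░░░░░░░
░░■■■·■░░
······■░░
······■░░
·★··◆·■░░
·····■■░░
■■■■■■■░░
■■■■■■■■■
■■■■■■■■■

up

░░░░░░░░░
░░░░░░░░░
░░■■■·■░░
······■░░
····◆·■░░
·★····■░░
·····■■░░
■■■■■■■░░
■■■■■■■■■

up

░░░░░░░░░
░░░░░░░░░
░░■■·□·░░
░░■■■·■░░
····◆·■░░
······■░░
·★····■░░
·····■■░░
■■■■■■■░░

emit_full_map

░░■■·□·
░░■■■·■
····◆·■
······■
·★····■
·····■■
■■■■■■■

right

░░░░░░░░░
░░░░░░░░░
░■■·□·■░░
░■■■·■■░░
····◆■■░░
·····■■░░
★····■■░░
····■■░░░
■■■■■■░░░

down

░░░░░░░░░
░■■·□·■░░
░■■■·■■░░
·····■■░░
····◆■■░░
★····■■░░
····■■■░░
■■■■■■░░░
■■■■■■■■■

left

░░░░░░░░░
░░■■·□·■░
░░■■■·■■░
······■■░
····◆·■■░
·★····■■░
·····■■■░
■■■■■■■░░
■■■■■■■■■

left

░░░░░░░░░
░░░■■·□·■
░░■■■■·■■
░······■■
░···◆··■■
░·★····■■
░·····■■■
░■■■■■■■░
■■■■■■■■■

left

░░░░░░░░░
░░░░■■·□·
░░■■■■■·■
░░······■
░░··◆···■
░░·★····■
░░·····■■
░░■■■■■■■
■■■■■■■■■

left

░░░░░░░░░
░░░░░■■·□
░░■■■■■■·
░░■······
░░··◆····
░░■·★····
░░■·····■
░░░■■■■■■
■■■■■■■■■

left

░░░░░░░░░
░░░░░░■■·
░░■■■■■■■
░░■■·····
░░··◆····
░░■■·★···
░░■■·····
░░░░■■■■■
■■■■■■■■■

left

░░░░░░░░░
░░░░░░░■■
░░·■■■■■■
░░·■■····
░░··◆····
░░·■■·★··
░░■■■····
░░░░░■■■■
■■■■■■■■■

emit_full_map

░░░░░■■·□·■
·■■■■■■■·■■
·■■······■■
··◆······■■
·■■·★····■■
■■■·····■■■
░░░■■■■■■■░

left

░░░░░░░░░
░░░░░░░░■
░░□·■■■■■
░░··■■···
░░··◆····
░░··■■·★·
░░■■■■···
░░░░░░■■■
■■■■■■■■■

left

░░░░░░░░░
░░░░░░░░░
░░·□·■■■■
░░···■■··
░░★·◆····
░░···■■·★
░░■■■■■··
░░░░░░░■■
■■■■■■■■■

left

■░░░░░░░░
■░░░░░░░░
■░··□·■■■
■░····■■·
■░·★◆····
■░····■■·
■░■■■■■■·
■░░░░░░░■
■■■■■■■■■

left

■■░░░░░░░
■■░░░░░░░
■■■··□·■■
■■■····■■
■■■·◆····
■■■····■■
■■■■■■■■■
■■░░░░░░░
■■■■■■■■■

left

■■■░░░░░░
■■■░░░░░░
■■■■··□·■
■■■■····■
■■■■◆★···
■■■■····■
■■■■■■■■■
■■■░░░░░░
■■■■■■■■■

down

■■■░░░░░░
■■■■··□·■
■■■■····■
■■■■·★···
■■■■◆···■
■■■■■■■■■
■■■■■■■░░
■■■■■■■■■
■■■■■■■■■

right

■■░░░░░░░
■■■··□·■■
■■■····■■
■■■·★····
■■■·◆··■■
■■■■■■■■■
■■■■■■■░░
■■■■■■■■■
■■■■■■■■■

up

■■░░░░░░░
■■░░░░░░░
■■■··□·■■
■■■····■■
■■■·◆····
■■■····■■
■■■■■■■■■
■■■■■■■░░
■■■■■■■■■

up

■■░░░░░░░
■■░░░░░░░
■■■■■·■░░
■■■··□·■■
■■■·◆··■■
■■■·★····
■■■····■■
■■■■■■■■■
■■■■■■■░░

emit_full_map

■■■·■░░░░■■·□·■
■··□·■■■■■■■·■■
■·◆··■■······■■
■·★··········■■
■····■■·★····■■
■■■■■■■·····■■■
■■■■■░░■■■■■■■░

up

■■░░░░░░░
■■░░░░░░░
■■■■■·■░░
■■■■■·■░░
■■■·◆□·■■
■■■····■■
■■■·★····
■■■····■■
■■■■■■■■■

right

■░░░░░░░░
■░░░░░░░░
■■■■·■■░░
■■■■·■■░░
■■··◆·■■■
■■····■■·
■■·★·····
■■····■■·
■■■■■■■■·

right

░░░░░░░░░
░░░░░░░░░
■■■·■■■░░
■■■·■■■░░
■··□◆■■■■
■····■■··
■·★······
■····■■·★
■■■■■■■··

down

░░░░░░░░░
■■■·■■■░░
■■■·■■■░░
■··□·■■■■
■···◆■■··
■·★······
■····■■·★
■■■■■■■··
■■■■■░░■■

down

■■■·■■■░░
■■■·■■■░░
■··□·■■■■
■····■■··
■·★·◆····
■····■■·★
■■■■■■■··
■■■■■░░■■
■■■■■■■■■

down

■■■·■■■░░
■··□·■■■■
■····■■··
■·★······
■···◆■■·★
■■■■■■■··
■■■■■■■■■
■■■■■■■■■
■■■■■■■■■

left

■■■■·■■■░
■■··□·■■■
■■····■■·
■■·★·····
■■··◆·■■·
■■■■■■■■·
■■■■■■■■■
■■■■■■■■■
■■■■■■■■■

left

■■■■■·■■■
■■■··□·■■
■■■····■■
■■■·★····
■■■·◆··■■
■■■■■■■■■
■■■■■■■■■
■■■■■■■■■
■■■■■■■■■

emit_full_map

■■■·■■■░░░░░░░░
■■■·■■■░░■■·□·■
■··□·■■■■■■■·■■
■····■■······■■
■·★··········■■
■·◆··■■·★····■■
■■■■■■■·····■■■
■■■■■■■■■■■■■■░


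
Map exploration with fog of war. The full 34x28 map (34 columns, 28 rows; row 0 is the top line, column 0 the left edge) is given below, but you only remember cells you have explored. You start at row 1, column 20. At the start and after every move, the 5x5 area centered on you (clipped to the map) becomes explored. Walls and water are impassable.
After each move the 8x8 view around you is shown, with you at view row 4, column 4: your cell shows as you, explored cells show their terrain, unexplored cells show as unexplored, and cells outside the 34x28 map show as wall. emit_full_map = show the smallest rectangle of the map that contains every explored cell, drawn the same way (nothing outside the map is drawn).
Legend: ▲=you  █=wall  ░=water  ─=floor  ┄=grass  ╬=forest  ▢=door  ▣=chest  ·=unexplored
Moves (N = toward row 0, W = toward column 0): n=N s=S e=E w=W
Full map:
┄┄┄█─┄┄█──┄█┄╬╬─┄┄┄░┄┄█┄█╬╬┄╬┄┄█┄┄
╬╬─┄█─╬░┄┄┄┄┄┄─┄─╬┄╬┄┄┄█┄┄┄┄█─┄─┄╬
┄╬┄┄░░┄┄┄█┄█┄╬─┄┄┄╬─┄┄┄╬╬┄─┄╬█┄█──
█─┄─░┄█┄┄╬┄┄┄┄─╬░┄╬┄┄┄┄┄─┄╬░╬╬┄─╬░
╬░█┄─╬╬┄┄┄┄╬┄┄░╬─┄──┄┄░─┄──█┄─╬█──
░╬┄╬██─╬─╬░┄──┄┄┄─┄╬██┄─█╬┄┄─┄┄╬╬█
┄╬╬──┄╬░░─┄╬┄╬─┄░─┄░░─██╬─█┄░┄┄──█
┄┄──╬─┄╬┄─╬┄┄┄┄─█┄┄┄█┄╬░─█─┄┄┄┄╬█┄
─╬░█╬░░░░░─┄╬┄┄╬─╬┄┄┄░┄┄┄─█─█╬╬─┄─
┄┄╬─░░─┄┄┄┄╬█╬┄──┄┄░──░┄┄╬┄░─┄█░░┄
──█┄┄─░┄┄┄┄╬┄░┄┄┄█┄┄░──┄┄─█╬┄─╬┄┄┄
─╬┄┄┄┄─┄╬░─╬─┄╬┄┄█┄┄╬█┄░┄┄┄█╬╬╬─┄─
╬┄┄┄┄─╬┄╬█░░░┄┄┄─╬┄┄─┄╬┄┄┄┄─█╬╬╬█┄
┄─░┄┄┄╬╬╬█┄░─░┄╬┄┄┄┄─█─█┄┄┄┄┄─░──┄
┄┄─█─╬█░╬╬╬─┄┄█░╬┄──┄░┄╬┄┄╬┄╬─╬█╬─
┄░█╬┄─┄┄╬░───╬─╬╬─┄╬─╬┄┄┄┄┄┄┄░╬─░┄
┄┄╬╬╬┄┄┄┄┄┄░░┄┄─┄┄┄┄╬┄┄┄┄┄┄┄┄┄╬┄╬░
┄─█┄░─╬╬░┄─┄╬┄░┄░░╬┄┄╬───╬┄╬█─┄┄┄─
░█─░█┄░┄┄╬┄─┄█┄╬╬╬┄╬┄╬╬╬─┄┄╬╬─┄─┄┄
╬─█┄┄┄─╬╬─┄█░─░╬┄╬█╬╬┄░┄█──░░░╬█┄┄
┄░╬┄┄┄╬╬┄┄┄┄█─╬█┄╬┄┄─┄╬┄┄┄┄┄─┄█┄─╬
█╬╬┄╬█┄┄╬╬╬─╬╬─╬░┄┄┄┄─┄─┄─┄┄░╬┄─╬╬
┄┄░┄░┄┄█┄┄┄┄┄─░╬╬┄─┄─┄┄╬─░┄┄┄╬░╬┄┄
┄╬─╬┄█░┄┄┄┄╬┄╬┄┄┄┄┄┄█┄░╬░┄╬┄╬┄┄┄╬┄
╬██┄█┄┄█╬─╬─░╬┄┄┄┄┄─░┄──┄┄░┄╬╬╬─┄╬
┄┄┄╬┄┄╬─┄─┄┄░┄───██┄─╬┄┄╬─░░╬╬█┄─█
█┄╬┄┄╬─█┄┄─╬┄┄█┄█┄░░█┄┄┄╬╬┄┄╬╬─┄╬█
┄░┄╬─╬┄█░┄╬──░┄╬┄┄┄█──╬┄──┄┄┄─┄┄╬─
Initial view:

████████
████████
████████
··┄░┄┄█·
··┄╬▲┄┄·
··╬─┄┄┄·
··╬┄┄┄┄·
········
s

████████
████████
··┄░┄┄█·
··┄╬┄┄┄·
··╬─▲┄┄·
··╬┄┄┄┄·
··──┄┄░·
········

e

████████
████████
·┄░┄┄█┄·
·┄╬┄┄┄█·
·╬─┄▲┄╬·
·╬┄┄┄┄┄·
·──┄┄░─·
········

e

████████
████████
┄░┄┄█┄█·
┄╬┄┄┄█┄·
╬─┄┄▲╬╬·
╬┄┄┄┄┄─·
──┄┄░─┄·
········

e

████████
████████
░┄┄█┄█╬·
╬┄┄┄█┄┄·
─┄┄┄▲╬┄·
┄┄┄┄┄─┄·
─┄┄░─┄─·
········

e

████████
████████
┄┄█┄█╬╬·
┄┄┄█┄┄┄·
┄┄┄╬▲┄─·
┄┄┄┄─┄╬·
┄┄░─┄──·
········

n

████████
████████
████████
┄┄█┄█╬╬·
┄┄┄█▲┄┄·
┄┄┄╬╬┄─·
┄┄┄┄─┄╬·
┄┄░─┄──·

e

████████
████████
████████
┄█┄█╬╬┄·
┄┄█┄▲┄┄·
┄┄╬╬┄─┄·
┄┄┄─┄╬░·
┄░─┄──··

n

████████
████████
████████
████████
┄█┄█▲╬┄·
┄┄█┄┄┄┄·
┄┄╬╬┄─┄·
┄┄┄─┄╬░·

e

████████
████████
████████
████████
█┄█╬▲┄╬·
┄█┄┄┄┄█·
┄╬╬┄─┄╬·
┄┄─┄╬░··

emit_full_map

┄░┄┄█┄█╬▲┄╬
┄╬┄┄┄█┄┄┄┄█
╬─┄┄┄╬╬┄─┄╬
╬┄┄┄┄┄─┄╬░·
──┄┄░─┄──··

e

████████
████████
████████
████████
┄█╬╬▲╬┄·
█┄┄┄┄█─·
╬╬┄─┄╬█·
┄─┄╬░···

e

████████
████████
████████
████████
█╬╬┄▲┄┄·
┄┄┄┄█─┄·
╬┄─┄╬█┄·
─┄╬░····

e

████████
████████
████████
████████
╬╬┄╬▲┄█·
┄┄┄█─┄─·
┄─┄╬█┄█·
┄╬░·····

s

████████
████████
████████
╬╬┄╬┄┄█·
┄┄┄█▲┄─·
┄─┄╬█┄█·
┄╬░╬╬┄─·
──······

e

████████
████████
████████
╬┄╬┄┄█┄·
┄┄█─▲─┄·
─┄╬█┄█─·
╬░╬╬┄─╬·
─·······

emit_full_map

┄░┄┄█┄█╬╬┄╬┄┄█┄
┄╬┄┄┄█┄┄┄┄█─▲─┄
╬─┄┄┄╬╬┄─┄╬█┄█─
╬┄┄┄┄┄─┄╬░╬╬┄─╬
──┄┄░─┄──······

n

████████
████████
████████
████████
╬┄╬┄▲█┄·
┄┄█─┄─┄·
─┄╬█┄█─·
╬░╬╬┄─╬·

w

████████
████████
████████
████████
╬╬┄╬▲┄█┄
┄┄┄█─┄─┄
┄─┄╬█┄█─
┄╬░╬╬┄─╬

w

████████
████████
████████
████████
█╬╬┄▲┄┄█
┄┄┄┄█─┄─
╬┄─┄╬█┄█
─┄╬░╬╬┄─

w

████████
████████
████████
████████
┄█╬╬▲╬┄┄
█┄┄┄┄█─┄
╬╬┄─┄╬█┄
┄─┄╬░╬╬┄

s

████████
████████
████████
┄█╬╬┄╬┄┄
█┄┄┄▲█─┄
╬╬┄─┄╬█┄
┄─┄╬░╬╬┄
─┄──····

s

████████
████████
┄█╬╬┄╬┄┄
█┄┄┄┄█─┄
╬╬┄─▲╬█┄
┄─┄╬░╬╬┄
─┄──█┄─·
········

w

████████
████████
█┄█╬╬┄╬┄
┄█┄┄┄┄█─
┄╬╬┄▲┄╬█
┄┄─┄╬░╬╬
░─┄──█┄─
········

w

████████
████████
┄█┄█╬╬┄╬
┄┄█┄┄┄┄█
┄┄╬╬▲─┄╬
┄┄┄─┄╬░╬
┄░─┄──█┄
········

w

████████
████████
┄┄█┄█╬╬┄
┄┄┄█┄┄┄┄
┄┄┄╬▲┄─┄
┄┄┄┄─┄╬░
┄┄░─┄──█
········

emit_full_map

┄░┄┄█┄█╬╬┄╬┄┄█┄
┄╬┄┄┄█┄┄┄┄█─┄─┄
╬─┄┄┄╬▲┄─┄╬█┄█─
╬┄┄┄┄┄─┄╬░╬╬┄─╬
──┄┄░─┄──█┄─···

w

████████
████████
░┄┄█┄█╬╬
╬┄┄┄█┄┄┄
─┄┄┄▲╬┄─
┄┄┄┄┄─┄╬
─┄┄░─┄──
········

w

████████
████████
┄░┄┄█┄█╬
┄╬┄┄┄█┄┄
╬─┄┄▲╬╬┄
╬┄┄┄┄┄─┄
──┄┄░─┄─
········

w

████████
████████
·┄░┄┄█┄█
·┄╬┄┄┄█┄
·╬─┄▲┄╬╬
·╬┄┄┄┄┄─
·──┄┄░─┄
········

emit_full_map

┄░┄┄█┄█╬╬┄╬┄┄█┄
┄╬┄┄┄█┄┄┄┄█─┄─┄
╬─┄▲┄╬╬┄─┄╬█┄█─
╬┄┄┄┄┄─┄╬░╬╬┄─╬
──┄┄░─┄──█┄─···


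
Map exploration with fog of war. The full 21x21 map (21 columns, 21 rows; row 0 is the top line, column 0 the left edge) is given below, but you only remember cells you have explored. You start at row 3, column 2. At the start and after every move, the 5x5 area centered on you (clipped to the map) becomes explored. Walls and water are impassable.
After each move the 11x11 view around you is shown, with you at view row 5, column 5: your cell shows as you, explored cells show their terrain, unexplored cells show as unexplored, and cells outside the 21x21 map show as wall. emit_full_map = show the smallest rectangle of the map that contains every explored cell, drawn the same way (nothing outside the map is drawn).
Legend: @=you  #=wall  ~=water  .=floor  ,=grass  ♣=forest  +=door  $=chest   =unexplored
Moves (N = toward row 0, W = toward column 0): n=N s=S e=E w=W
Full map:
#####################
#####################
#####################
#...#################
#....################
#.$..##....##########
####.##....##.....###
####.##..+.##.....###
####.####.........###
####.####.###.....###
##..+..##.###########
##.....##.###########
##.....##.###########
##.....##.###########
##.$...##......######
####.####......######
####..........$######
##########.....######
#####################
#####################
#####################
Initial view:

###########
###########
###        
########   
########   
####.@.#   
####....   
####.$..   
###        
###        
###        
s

###########
###        
########   
########   
####...#   
####.@..   
####.$..   
#######.   
###        
###        
###        

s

###        
########   
########   
####...#   
####....   
####.@..   
#######.   
#######.   
###        
###        
###        

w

####       
#########  
#########  
#####...#  
#####....  
#####@$..  
########.  
########.  
####       
####       
####       

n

###########
####       
#########  
#########  
#####...#  
#####@...  
#####.$..  
########.  
########.  
####       
####       

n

###########
###########
####       
#########  
#########  
#####@..#  
#####....  
#####.$..  
########.  
########.  
####       

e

###########
###########
###        
########   
########   
####.@.#   
####....   
####.$..   
#######.   
#######.   
###        

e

###########
###########
##         
########   
########   
###..@##   
###....#   
###.$..#   
######.    
######.    
##         

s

###########
##         
########   
########   
###...##   
###..@.#   
###.$..#   
######.#   
######.    
##         
##         

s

##         
########   
########   
###...##   
###....#   
###.$@.#   
######.#   
######.#   
##         
##         
##         

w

###        
#########  
#########  
####...##  
####....#  
####.@..#  
#######.#  
#######.#  
###        
###        
###        

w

####       
########## 
########## 
#####...## 
#####....# 
#####@$..# 
########.# 
########.# 
####       
####       
####       

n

###########
####       
########## 
########## 
#####...## 
#####@...# 
#####.$..# 
########.# 
########.# 
####       
####       

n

###########
###########
####       
########## 
########## 
#####@..## 
#####....# 
#####.$..# 
########.# 
########.# 
####       

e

###########
###########
###        
#########  
#########  
####.@.##  
####....#  
####.$..#  
#######.#  
#######.#  
###        

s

###########
###        
#########  
#########  
####...##  
####.@..#  
####.$..#  
#######.#  
#######.#  
###        
###        

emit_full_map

######
######
#...##
#.@..#
#.$..#
####.#
####.#

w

###########
####       
########## 
########## 
#####...## 
#####@...# 
#####.$..# 
########.# 
########.# 
####       
####       

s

####       
########## 
########## 
#####...## 
#####....# 
#####@$..# 
########.# 
########.# 
####       
####       
####       

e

###        
#########  
#########  
####...##  
####....#  
####.@..#  
#######.#  
#######.#  
###        
###        
###        
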